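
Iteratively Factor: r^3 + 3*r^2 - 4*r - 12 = (r + 3)*(r^2 - 4) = (r + 2)*(r + 3)*(r - 2)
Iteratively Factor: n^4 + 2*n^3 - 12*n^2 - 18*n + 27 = (n + 3)*(n^3 - n^2 - 9*n + 9) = (n - 3)*(n + 3)*(n^2 + 2*n - 3) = (n - 3)*(n + 3)^2*(n - 1)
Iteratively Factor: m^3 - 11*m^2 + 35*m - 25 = (m - 1)*(m^2 - 10*m + 25) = (m - 5)*(m - 1)*(m - 5)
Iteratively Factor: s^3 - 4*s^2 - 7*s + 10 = (s - 5)*(s^2 + s - 2) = (s - 5)*(s + 2)*(s - 1)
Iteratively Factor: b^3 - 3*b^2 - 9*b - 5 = (b - 5)*(b^2 + 2*b + 1) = (b - 5)*(b + 1)*(b + 1)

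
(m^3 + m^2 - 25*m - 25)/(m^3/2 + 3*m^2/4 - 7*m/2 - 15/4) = 4*(m^2 - 25)/(2*m^2 + m - 15)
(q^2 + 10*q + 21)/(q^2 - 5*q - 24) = (q + 7)/(q - 8)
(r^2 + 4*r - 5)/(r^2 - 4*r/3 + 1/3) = 3*(r + 5)/(3*r - 1)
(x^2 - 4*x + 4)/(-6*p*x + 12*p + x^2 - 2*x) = (x - 2)/(-6*p + x)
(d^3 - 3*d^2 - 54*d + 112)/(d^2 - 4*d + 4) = (d^2 - d - 56)/(d - 2)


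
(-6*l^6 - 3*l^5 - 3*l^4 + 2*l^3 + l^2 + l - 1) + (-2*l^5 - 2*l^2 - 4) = -6*l^6 - 5*l^5 - 3*l^4 + 2*l^3 - l^2 + l - 5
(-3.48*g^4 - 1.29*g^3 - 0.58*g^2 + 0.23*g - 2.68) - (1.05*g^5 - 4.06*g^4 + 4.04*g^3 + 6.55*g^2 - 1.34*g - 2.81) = -1.05*g^5 + 0.58*g^4 - 5.33*g^3 - 7.13*g^2 + 1.57*g + 0.13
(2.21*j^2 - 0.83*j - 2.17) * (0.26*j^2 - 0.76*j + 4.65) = 0.5746*j^4 - 1.8954*j^3 + 10.3431*j^2 - 2.2103*j - 10.0905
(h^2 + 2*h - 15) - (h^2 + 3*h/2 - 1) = h/2 - 14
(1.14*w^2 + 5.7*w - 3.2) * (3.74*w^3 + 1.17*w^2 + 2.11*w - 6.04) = 4.2636*w^5 + 22.6518*w^4 - 2.8936*w^3 + 1.3974*w^2 - 41.18*w + 19.328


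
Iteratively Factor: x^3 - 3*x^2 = (x)*(x^2 - 3*x) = x*(x - 3)*(x)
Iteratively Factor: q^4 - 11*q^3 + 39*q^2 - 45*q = (q - 3)*(q^3 - 8*q^2 + 15*q) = q*(q - 3)*(q^2 - 8*q + 15) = q*(q - 5)*(q - 3)*(q - 3)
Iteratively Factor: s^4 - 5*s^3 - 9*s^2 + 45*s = (s - 5)*(s^3 - 9*s) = s*(s - 5)*(s^2 - 9) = s*(s - 5)*(s - 3)*(s + 3)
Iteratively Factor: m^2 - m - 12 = (m + 3)*(m - 4)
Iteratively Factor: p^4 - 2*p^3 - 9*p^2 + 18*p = (p - 3)*(p^3 + p^2 - 6*p) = (p - 3)*(p + 3)*(p^2 - 2*p) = p*(p - 3)*(p + 3)*(p - 2)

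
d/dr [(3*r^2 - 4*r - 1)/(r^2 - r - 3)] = (r^2 - 16*r + 11)/(r^4 - 2*r^3 - 5*r^2 + 6*r + 9)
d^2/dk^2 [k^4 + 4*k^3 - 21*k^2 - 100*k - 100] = 12*k^2 + 24*k - 42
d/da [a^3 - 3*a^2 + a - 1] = 3*a^2 - 6*a + 1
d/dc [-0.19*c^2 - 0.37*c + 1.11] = -0.38*c - 0.37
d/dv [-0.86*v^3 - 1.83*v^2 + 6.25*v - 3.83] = -2.58*v^2 - 3.66*v + 6.25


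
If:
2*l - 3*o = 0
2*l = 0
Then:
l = 0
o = 0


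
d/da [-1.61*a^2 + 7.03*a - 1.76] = 7.03 - 3.22*a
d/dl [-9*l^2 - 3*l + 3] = -18*l - 3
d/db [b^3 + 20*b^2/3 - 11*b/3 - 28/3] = 3*b^2 + 40*b/3 - 11/3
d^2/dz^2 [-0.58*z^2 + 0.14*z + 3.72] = -1.16000000000000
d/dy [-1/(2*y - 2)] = 1/(2*(y - 1)^2)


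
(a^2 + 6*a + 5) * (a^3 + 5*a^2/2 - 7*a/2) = a^5 + 17*a^4/2 + 33*a^3/2 - 17*a^2/2 - 35*a/2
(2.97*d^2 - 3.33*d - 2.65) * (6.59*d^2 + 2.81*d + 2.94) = 19.5723*d^4 - 13.599*d^3 - 18.089*d^2 - 17.2367*d - 7.791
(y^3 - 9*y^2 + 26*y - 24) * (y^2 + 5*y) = y^5 - 4*y^4 - 19*y^3 + 106*y^2 - 120*y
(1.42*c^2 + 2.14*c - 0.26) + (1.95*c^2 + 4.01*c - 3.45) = 3.37*c^2 + 6.15*c - 3.71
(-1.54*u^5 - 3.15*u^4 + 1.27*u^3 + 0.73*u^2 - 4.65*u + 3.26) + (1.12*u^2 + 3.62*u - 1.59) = -1.54*u^5 - 3.15*u^4 + 1.27*u^3 + 1.85*u^2 - 1.03*u + 1.67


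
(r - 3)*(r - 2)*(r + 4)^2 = r^4 + 3*r^3 - 18*r^2 - 32*r + 96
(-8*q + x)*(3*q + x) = -24*q^2 - 5*q*x + x^2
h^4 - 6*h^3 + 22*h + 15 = (h - 5)*(h - 3)*(h + 1)^2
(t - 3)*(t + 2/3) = t^2 - 7*t/3 - 2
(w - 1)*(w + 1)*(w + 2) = w^3 + 2*w^2 - w - 2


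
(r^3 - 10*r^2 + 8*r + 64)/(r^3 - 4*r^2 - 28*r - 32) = (r - 4)/(r + 2)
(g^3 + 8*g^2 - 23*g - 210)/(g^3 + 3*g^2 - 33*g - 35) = (g + 6)/(g + 1)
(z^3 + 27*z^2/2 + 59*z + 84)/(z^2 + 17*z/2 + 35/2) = (z^2 + 10*z + 24)/(z + 5)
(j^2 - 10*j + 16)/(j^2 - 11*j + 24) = (j - 2)/(j - 3)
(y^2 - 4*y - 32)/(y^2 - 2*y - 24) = (y - 8)/(y - 6)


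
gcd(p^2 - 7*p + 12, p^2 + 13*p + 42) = 1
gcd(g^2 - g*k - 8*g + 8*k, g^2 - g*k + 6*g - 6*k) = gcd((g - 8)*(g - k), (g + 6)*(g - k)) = g - k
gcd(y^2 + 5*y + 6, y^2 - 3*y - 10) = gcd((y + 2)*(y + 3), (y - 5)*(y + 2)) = y + 2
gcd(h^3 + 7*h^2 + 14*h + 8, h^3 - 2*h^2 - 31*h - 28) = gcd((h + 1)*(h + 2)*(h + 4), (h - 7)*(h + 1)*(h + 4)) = h^2 + 5*h + 4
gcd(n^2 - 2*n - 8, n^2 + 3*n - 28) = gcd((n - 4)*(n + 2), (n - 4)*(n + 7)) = n - 4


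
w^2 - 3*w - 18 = (w - 6)*(w + 3)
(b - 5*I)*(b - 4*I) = b^2 - 9*I*b - 20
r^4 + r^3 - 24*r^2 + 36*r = r*(r - 3)*(r - 2)*(r + 6)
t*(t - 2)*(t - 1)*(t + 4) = t^4 + t^3 - 10*t^2 + 8*t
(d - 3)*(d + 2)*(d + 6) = d^3 + 5*d^2 - 12*d - 36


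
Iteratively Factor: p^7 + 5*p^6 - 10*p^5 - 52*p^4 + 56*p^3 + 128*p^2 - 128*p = (p - 2)*(p^6 + 7*p^5 + 4*p^4 - 44*p^3 - 32*p^2 + 64*p) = (p - 2)*(p + 2)*(p^5 + 5*p^4 - 6*p^3 - 32*p^2 + 32*p) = (p - 2)^2*(p + 2)*(p^4 + 7*p^3 + 8*p^2 - 16*p) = p*(p - 2)^2*(p + 2)*(p^3 + 7*p^2 + 8*p - 16) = p*(p - 2)^2*(p + 2)*(p + 4)*(p^2 + 3*p - 4) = p*(p - 2)^2*(p + 2)*(p + 4)^2*(p - 1)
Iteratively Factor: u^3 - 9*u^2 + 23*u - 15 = (u - 5)*(u^2 - 4*u + 3) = (u - 5)*(u - 3)*(u - 1)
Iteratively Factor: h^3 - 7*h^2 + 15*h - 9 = (h - 1)*(h^2 - 6*h + 9) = (h - 3)*(h - 1)*(h - 3)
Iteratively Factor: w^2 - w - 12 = (w - 4)*(w + 3)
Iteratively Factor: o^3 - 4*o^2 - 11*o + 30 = (o + 3)*(o^2 - 7*o + 10) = (o - 2)*(o + 3)*(o - 5)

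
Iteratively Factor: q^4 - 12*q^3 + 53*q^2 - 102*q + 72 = (q - 4)*(q^3 - 8*q^2 + 21*q - 18) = (q - 4)*(q - 2)*(q^2 - 6*q + 9) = (q - 4)*(q - 3)*(q - 2)*(q - 3)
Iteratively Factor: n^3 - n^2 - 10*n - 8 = (n - 4)*(n^2 + 3*n + 2) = (n - 4)*(n + 2)*(n + 1)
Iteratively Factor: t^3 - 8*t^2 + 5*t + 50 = (t - 5)*(t^2 - 3*t - 10) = (t - 5)^2*(t + 2)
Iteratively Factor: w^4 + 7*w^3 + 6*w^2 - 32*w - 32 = (w - 2)*(w^3 + 9*w^2 + 24*w + 16) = (w - 2)*(w + 4)*(w^2 + 5*w + 4) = (w - 2)*(w + 4)^2*(w + 1)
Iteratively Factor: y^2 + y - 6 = (y + 3)*(y - 2)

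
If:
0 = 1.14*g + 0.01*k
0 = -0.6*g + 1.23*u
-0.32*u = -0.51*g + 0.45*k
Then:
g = 0.00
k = 0.00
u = 0.00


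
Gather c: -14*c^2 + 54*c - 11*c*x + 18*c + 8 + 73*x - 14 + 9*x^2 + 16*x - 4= -14*c^2 + c*(72 - 11*x) + 9*x^2 + 89*x - 10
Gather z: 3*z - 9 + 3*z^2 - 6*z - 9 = 3*z^2 - 3*z - 18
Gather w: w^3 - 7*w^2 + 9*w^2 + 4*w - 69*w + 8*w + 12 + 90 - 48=w^3 + 2*w^2 - 57*w + 54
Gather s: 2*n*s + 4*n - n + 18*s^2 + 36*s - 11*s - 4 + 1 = 3*n + 18*s^2 + s*(2*n + 25) - 3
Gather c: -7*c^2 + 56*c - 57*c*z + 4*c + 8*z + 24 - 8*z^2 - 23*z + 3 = -7*c^2 + c*(60 - 57*z) - 8*z^2 - 15*z + 27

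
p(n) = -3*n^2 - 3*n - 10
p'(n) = -6*n - 3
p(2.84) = -42.72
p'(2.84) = -20.04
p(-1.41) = -11.73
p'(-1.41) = 5.46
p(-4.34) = -53.49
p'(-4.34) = 23.04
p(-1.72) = -13.72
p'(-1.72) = 7.32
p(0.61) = -12.95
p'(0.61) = -6.66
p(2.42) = -34.83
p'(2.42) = -17.52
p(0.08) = -10.26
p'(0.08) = -3.48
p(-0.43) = -9.26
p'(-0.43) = -0.42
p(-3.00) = -28.00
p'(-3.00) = 15.00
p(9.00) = -280.00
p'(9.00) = -57.00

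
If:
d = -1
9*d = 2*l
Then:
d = -1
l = -9/2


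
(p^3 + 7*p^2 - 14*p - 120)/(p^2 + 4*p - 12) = (p^2 + p - 20)/(p - 2)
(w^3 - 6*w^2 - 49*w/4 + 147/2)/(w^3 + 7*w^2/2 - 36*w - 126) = (w - 7/2)/(w + 6)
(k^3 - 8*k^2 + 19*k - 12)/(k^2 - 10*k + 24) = (k^2 - 4*k + 3)/(k - 6)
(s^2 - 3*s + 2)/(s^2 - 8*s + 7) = (s - 2)/(s - 7)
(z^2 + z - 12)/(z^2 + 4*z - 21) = (z + 4)/(z + 7)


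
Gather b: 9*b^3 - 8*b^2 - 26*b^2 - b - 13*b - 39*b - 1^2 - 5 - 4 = 9*b^3 - 34*b^2 - 53*b - 10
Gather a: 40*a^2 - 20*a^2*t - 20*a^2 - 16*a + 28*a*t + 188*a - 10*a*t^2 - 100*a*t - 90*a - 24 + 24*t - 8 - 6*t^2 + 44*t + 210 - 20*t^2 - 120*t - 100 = a^2*(20 - 20*t) + a*(-10*t^2 - 72*t + 82) - 26*t^2 - 52*t + 78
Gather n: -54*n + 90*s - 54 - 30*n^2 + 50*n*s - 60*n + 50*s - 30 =-30*n^2 + n*(50*s - 114) + 140*s - 84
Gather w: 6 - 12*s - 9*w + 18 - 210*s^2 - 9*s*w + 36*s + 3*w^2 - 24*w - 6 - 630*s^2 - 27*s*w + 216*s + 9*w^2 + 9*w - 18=-840*s^2 + 240*s + 12*w^2 + w*(-36*s - 24)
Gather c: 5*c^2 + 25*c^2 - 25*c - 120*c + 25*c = 30*c^2 - 120*c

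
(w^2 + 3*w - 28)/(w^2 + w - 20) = (w + 7)/(w + 5)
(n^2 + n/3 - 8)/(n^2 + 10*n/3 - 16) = (n + 3)/(n + 6)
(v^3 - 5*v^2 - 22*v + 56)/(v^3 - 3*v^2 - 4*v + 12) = (v^2 - 3*v - 28)/(v^2 - v - 6)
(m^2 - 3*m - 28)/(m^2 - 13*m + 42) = (m + 4)/(m - 6)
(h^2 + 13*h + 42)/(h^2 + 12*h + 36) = (h + 7)/(h + 6)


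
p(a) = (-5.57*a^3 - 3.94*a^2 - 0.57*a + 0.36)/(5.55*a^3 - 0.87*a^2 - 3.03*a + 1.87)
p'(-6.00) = 0.02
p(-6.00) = -0.88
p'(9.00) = 0.01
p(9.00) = -1.11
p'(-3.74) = 0.03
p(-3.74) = -0.83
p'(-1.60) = -0.10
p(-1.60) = -0.77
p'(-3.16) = 0.04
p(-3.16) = -0.80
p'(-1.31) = -0.56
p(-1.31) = -0.84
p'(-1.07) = -3.96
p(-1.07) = -1.22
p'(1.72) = 0.68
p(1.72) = -1.82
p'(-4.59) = 0.03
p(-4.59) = -0.85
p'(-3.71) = 0.03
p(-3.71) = -0.82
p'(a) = (-16.71*a^2 - 7.88*a - 0.57)/(5.55*a^3 - 0.87*a^2 - 3.03*a + 1.87) + (-16.65*a^2 + 1.74*a + 3.03)*(-5.57*a^3 - 3.94*a^2 - 0.57*a + 0.36)/(5.55*a^3 - 0.87*a^2 - 3.03*a + 1.87)^2 = (26.7129*a^4 + 40.0812*a^3 - 25.7994*a^2 - 14.1092*a + 0.0248999999999999)/(30.8025*a^6 - 9.657*a^5 - 32.8761*a^4 + 26.0292*a^3 + 5.9271*a^2 - 11.3322*a + 3.4969)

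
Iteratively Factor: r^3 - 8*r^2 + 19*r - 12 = (r - 4)*(r^2 - 4*r + 3) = (r - 4)*(r - 3)*(r - 1)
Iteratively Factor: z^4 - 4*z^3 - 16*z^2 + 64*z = (z - 4)*(z^3 - 16*z) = (z - 4)*(z + 4)*(z^2 - 4*z) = (z - 4)^2*(z + 4)*(z)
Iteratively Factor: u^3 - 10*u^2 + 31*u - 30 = (u - 5)*(u^2 - 5*u + 6) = (u - 5)*(u - 3)*(u - 2)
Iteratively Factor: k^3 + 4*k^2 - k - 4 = (k + 4)*(k^2 - 1) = (k + 1)*(k + 4)*(k - 1)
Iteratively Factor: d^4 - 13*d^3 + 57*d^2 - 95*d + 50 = (d - 2)*(d^3 - 11*d^2 + 35*d - 25) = (d - 2)*(d - 1)*(d^2 - 10*d + 25) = (d - 5)*(d - 2)*(d - 1)*(d - 5)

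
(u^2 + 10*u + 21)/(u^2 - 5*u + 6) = (u^2 + 10*u + 21)/(u^2 - 5*u + 6)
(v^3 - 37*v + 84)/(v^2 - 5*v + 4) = (v^2 + 4*v - 21)/(v - 1)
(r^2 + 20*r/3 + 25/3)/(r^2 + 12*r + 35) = (r + 5/3)/(r + 7)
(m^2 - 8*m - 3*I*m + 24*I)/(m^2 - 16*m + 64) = (m - 3*I)/(m - 8)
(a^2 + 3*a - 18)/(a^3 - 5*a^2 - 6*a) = (-a^2 - 3*a + 18)/(a*(-a^2 + 5*a + 6))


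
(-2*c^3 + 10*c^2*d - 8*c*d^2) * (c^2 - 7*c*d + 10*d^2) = -2*c^5 + 24*c^4*d - 98*c^3*d^2 + 156*c^2*d^3 - 80*c*d^4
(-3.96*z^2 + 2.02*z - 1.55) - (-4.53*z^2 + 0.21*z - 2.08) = 0.57*z^2 + 1.81*z + 0.53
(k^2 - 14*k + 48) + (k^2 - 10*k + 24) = 2*k^2 - 24*k + 72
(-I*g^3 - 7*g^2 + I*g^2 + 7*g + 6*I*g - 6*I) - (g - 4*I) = -I*g^3 - 7*g^2 + I*g^2 + 6*g + 6*I*g - 2*I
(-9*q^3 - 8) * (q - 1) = -9*q^4 + 9*q^3 - 8*q + 8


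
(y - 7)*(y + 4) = y^2 - 3*y - 28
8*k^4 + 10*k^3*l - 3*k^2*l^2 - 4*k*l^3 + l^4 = (-4*k + l)*(-2*k + l)*(k + l)^2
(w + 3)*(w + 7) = w^2 + 10*w + 21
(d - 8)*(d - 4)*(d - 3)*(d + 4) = d^4 - 11*d^3 + 8*d^2 + 176*d - 384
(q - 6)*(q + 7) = q^2 + q - 42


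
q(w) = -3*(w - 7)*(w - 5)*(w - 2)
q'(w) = -3*(w - 7)*(w - 5) - 3*(w - 7)*(w - 2) - 3*(w - 5)*(w - 2)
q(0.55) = 124.86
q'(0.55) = -133.52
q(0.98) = 74.05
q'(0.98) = -103.32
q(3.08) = -24.39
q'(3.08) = -3.66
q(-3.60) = 1531.49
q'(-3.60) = -596.04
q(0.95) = 77.18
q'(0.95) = -105.32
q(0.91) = 81.45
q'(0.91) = -108.01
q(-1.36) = 535.95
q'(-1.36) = -307.89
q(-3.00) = 1200.00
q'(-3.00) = -510.00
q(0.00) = 210.00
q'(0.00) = -177.00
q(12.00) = -1050.00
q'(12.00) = -465.00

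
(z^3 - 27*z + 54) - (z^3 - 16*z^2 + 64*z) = 16*z^2 - 91*z + 54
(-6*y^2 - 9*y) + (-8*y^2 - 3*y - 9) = -14*y^2 - 12*y - 9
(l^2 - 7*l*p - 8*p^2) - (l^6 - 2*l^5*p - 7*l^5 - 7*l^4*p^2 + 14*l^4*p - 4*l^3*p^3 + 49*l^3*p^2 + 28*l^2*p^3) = -l^6 + 2*l^5*p + 7*l^5 + 7*l^4*p^2 - 14*l^4*p + 4*l^3*p^3 - 49*l^3*p^2 - 28*l^2*p^3 + l^2 - 7*l*p - 8*p^2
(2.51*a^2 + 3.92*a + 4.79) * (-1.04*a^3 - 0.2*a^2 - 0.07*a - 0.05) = -2.6104*a^5 - 4.5788*a^4 - 5.9413*a^3 - 1.3579*a^2 - 0.5313*a - 0.2395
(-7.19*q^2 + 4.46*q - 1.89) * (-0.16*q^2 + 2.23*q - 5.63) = 1.1504*q^4 - 16.7473*q^3 + 50.7279*q^2 - 29.3245*q + 10.6407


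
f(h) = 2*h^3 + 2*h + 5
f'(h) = 6*h^2 + 2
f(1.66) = 17.47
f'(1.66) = 18.53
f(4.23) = 164.83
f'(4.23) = 109.36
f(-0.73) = 2.76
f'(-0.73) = 5.20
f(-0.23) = 4.52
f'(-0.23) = 2.32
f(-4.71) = -213.39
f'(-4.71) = 135.10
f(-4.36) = -169.48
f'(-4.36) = 116.06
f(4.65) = 215.39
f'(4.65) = 131.74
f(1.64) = 17.10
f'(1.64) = 18.14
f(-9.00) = -1471.00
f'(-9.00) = 488.00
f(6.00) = 449.00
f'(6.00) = 218.00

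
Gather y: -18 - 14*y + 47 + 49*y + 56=35*y + 85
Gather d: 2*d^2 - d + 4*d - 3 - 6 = 2*d^2 + 3*d - 9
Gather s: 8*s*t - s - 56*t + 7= s*(8*t - 1) - 56*t + 7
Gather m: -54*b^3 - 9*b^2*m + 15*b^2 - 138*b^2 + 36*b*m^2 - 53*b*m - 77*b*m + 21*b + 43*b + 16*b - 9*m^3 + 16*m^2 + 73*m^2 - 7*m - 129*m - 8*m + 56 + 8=-54*b^3 - 123*b^2 + 80*b - 9*m^3 + m^2*(36*b + 89) + m*(-9*b^2 - 130*b - 144) + 64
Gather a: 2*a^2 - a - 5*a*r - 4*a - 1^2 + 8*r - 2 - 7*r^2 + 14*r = 2*a^2 + a*(-5*r - 5) - 7*r^2 + 22*r - 3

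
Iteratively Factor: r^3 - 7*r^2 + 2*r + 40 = (r - 4)*(r^2 - 3*r - 10) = (r - 4)*(r + 2)*(r - 5)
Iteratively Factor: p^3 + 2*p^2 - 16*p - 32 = (p - 4)*(p^2 + 6*p + 8) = (p - 4)*(p + 2)*(p + 4)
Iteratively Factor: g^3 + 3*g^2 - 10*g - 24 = (g - 3)*(g^2 + 6*g + 8) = (g - 3)*(g + 4)*(g + 2)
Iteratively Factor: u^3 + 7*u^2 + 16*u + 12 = (u + 3)*(u^2 + 4*u + 4) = (u + 2)*(u + 3)*(u + 2)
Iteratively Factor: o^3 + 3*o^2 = (o + 3)*(o^2) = o*(o + 3)*(o)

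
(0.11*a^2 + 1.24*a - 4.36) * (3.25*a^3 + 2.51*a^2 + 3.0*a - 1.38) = 0.3575*a^5 + 4.3061*a^4 - 10.7276*a^3 - 7.3754*a^2 - 14.7912*a + 6.0168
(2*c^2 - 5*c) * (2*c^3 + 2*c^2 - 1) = 4*c^5 - 6*c^4 - 10*c^3 - 2*c^2 + 5*c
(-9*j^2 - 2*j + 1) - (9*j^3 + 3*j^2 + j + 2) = -9*j^3 - 12*j^2 - 3*j - 1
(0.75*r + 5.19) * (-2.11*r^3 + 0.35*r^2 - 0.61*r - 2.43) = -1.5825*r^4 - 10.6884*r^3 + 1.359*r^2 - 4.9884*r - 12.6117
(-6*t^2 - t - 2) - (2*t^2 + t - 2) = -8*t^2 - 2*t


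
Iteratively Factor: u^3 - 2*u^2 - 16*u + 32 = (u + 4)*(u^2 - 6*u + 8) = (u - 4)*(u + 4)*(u - 2)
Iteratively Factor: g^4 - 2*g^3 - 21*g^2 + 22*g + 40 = (g + 1)*(g^3 - 3*g^2 - 18*g + 40) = (g + 1)*(g + 4)*(g^2 - 7*g + 10) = (g - 5)*(g + 1)*(g + 4)*(g - 2)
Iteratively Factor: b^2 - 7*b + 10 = (b - 5)*(b - 2)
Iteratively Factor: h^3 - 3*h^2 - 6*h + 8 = (h - 1)*(h^2 - 2*h - 8) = (h - 1)*(h + 2)*(h - 4)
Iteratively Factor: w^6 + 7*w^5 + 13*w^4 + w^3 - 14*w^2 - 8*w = (w)*(w^5 + 7*w^4 + 13*w^3 + w^2 - 14*w - 8) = w*(w + 2)*(w^4 + 5*w^3 + 3*w^2 - 5*w - 4) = w*(w + 2)*(w + 4)*(w^3 + w^2 - w - 1) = w*(w - 1)*(w + 2)*(w + 4)*(w^2 + 2*w + 1) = w*(w - 1)*(w + 1)*(w + 2)*(w + 4)*(w + 1)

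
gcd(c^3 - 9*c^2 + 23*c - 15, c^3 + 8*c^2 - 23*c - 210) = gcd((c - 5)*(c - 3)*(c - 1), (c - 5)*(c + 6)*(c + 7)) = c - 5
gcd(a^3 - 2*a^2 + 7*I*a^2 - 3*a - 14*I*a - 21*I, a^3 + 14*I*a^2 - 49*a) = a + 7*I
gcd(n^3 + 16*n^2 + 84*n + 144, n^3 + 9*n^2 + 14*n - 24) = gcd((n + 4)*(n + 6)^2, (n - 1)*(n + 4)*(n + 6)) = n^2 + 10*n + 24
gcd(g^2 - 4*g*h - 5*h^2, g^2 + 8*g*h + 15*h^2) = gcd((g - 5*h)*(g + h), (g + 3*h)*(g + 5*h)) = 1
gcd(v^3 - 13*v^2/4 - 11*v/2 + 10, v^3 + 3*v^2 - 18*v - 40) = v^2 - 2*v - 8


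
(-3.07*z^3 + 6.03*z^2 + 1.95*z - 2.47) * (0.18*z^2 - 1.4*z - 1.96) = -0.5526*z^5 + 5.3834*z^4 - 2.0738*z^3 - 14.9934*z^2 - 0.364*z + 4.8412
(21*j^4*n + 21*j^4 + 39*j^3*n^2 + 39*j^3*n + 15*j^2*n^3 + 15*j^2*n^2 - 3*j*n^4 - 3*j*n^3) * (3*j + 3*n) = 63*j^5*n + 63*j^5 + 180*j^4*n^2 + 180*j^4*n + 162*j^3*n^3 + 162*j^3*n^2 + 36*j^2*n^4 + 36*j^2*n^3 - 9*j*n^5 - 9*j*n^4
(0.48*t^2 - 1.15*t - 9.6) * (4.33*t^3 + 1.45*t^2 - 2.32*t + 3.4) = 2.0784*t^5 - 4.2835*t^4 - 44.3491*t^3 - 9.62*t^2 + 18.362*t - 32.64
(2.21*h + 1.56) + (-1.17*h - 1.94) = 1.04*h - 0.38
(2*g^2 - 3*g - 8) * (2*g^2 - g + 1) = 4*g^4 - 8*g^3 - 11*g^2 + 5*g - 8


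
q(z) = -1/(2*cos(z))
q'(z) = -sin(z)/(2*cos(z)^2)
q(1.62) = 10.17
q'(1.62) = -206.44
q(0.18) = -0.51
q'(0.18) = -0.09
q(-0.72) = -0.67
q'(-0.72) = 0.58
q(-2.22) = 0.83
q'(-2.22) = 1.09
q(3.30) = 0.51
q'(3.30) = 0.08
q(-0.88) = -0.78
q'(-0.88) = 0.95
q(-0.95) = -0.86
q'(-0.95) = 1.20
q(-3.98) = 0.75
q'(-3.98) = -0.83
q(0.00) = -0.50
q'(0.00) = 0.00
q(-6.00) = -0.52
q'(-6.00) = -0.15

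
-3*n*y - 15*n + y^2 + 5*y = (-3*n + y)*(y + 5)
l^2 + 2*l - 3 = (l - 1)*(l + 3)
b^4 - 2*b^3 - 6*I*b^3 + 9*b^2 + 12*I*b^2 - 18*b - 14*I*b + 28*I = (b - 2)*(b - 7*I)*(b - I)*(b + 2*I)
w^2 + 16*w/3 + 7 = (w + 7/3)*(w + 3)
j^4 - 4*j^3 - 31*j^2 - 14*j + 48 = (j - 8)*(j - 1)*(j + 2)*(j + 3)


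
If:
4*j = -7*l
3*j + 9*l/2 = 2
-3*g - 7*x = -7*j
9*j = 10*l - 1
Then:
No Solution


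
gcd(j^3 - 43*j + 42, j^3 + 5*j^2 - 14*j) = j + 7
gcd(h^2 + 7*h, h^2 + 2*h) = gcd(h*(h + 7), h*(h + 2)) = h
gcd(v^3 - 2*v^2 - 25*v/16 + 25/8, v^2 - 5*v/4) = v - 5/4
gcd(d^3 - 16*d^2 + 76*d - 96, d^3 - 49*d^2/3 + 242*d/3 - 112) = d^2 - 14*d + 48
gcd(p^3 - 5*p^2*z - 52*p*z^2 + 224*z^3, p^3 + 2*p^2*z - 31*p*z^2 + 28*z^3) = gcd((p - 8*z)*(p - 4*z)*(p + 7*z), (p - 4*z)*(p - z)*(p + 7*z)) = -p^2 - 3*p*z + 28*z^2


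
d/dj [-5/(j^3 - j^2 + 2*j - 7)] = 5*(3*j^2 - 2*j + 2)/(j^3 - j^2 + 2*j - 7)^2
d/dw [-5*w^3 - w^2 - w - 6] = -15*w^2 - 2*w - 1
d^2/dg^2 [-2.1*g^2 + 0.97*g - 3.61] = -4.20000000000000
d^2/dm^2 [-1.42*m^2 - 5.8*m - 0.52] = -2.84000000000000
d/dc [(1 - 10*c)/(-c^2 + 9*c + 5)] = (-10*c^2 + 2*c - 59)/(c^4 - 18*c^3 + 71*c^2 + 90*c + 25)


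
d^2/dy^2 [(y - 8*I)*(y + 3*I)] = 2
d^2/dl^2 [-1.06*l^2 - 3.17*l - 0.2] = -2.12000000000000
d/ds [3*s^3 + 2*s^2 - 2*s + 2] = 9*s^2 + 4*s - 2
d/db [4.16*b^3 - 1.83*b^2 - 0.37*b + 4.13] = 12.48*b^2 - 3.66*b - 0.37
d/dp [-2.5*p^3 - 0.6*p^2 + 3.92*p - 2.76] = -7.5*p^2 - 1.2*p + 3.92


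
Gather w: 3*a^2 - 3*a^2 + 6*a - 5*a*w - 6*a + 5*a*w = 0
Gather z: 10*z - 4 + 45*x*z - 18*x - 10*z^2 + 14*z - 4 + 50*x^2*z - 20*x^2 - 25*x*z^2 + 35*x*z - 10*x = -20*x^2 - 28*x + z^2*(-25*x - 10) + z*(50*x^2 + 80*x + 24) - 8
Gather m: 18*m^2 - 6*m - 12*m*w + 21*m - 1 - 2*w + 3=18*m^2 + m*(15 - 12*w) - 2*w + 2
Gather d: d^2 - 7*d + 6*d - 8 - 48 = d^2 - d - 56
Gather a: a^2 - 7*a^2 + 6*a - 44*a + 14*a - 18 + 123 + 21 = -6*a^2 - 24*a + 126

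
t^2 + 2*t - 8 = (t - 2)*(t + 4)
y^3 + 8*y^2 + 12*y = y*(y + 2)*(y + 6)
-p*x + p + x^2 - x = (-p + x)*(x - 1)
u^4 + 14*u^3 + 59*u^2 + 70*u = u*(u + 2)*(u + 5)*(u + 7)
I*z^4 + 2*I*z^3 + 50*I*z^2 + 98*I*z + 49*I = (z + 1)*(z - 7*I)*(z + 7*I)*(I*z + I)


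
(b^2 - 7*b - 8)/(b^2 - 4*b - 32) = (b + 1)/(b + 4)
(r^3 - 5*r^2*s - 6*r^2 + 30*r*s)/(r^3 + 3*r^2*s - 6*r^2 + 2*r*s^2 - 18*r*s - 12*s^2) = r*(r - 5*s)/(r^2 + 3*r*s + 2*s^2)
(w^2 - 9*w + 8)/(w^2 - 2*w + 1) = (w - 8)/(w - 1)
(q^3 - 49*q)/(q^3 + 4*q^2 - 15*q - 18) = q*(q^2 - 49)/(q^3 + 4*q^2 - 15*q - 18)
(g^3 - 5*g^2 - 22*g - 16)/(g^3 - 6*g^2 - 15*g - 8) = (g + 2)/(g + 1)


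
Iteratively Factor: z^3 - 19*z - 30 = (z + 2)*(z^2 - 2*z - 15) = (z - 5)*(z + 2)*(z + 3)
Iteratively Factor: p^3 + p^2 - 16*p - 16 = (p - 4)*(p^2 + 5*p + 4) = (p - 4)*(p + 1)*(p + 4)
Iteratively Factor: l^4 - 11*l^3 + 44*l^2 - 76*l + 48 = (l - 3)*(l^3 - 8*l^2 + 20*l - 16) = (l - 3)*(l - 2)*(l^2 - 6*l + 8) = (l - 4)*(l - 3)*(l - 2)*(l - 2)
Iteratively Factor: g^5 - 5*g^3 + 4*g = (g + 2)*(g^4 - 2*g^3 - g^2 + 2*g) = g*(g + 2)*(g^3 - 2*g^2 - g + 2) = g*(g - 1)*(g + 2)*(g^2 - g - 2) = g*(g - 1)*(g + 1)*(g + 2)*(g - 2)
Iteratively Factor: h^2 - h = (h)*(h - 1)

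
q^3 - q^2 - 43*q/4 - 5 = (q - 4)*(q + 1/2)*(q + 5/2)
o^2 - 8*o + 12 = (o - 6)*(o - 2)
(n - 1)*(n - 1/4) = n^2 - 5*n/4 + 1/4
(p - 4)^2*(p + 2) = p^3 - 6*p^2 + 32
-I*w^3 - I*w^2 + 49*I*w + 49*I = (w - 7)*(w + 7)*(-I*w - I)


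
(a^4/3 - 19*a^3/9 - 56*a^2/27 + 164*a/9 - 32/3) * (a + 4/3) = a^5/3 - 5*a^4/3 - 44*a^3/9 + 1252*a^2/81 + 368*a/27 - 128/9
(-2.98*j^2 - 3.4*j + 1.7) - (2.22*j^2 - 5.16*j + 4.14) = -5.2*j^2 + 1.76*j - 2.44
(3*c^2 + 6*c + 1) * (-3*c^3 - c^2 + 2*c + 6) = -9*c^5 - 21*c^4 - 3*c^3 + 29*c^2 + 38*c + 6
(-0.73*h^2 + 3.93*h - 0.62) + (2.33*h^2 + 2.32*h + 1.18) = 1.6*h^2 + 6.25*h + 0.56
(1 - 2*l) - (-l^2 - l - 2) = l^2 - l + 3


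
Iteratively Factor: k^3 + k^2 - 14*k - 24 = (k - 4)*(k^2 + 5*k + 6) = (k - 4)*(k + 3)*(k + 2)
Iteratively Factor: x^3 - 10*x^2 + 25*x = (x - 5)*(x^2 - 5*x) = x*(x - 5)*(x - 5)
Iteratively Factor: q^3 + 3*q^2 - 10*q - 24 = (q + 2)*(q^2 + q - 12) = (q + 2)*(q + 4)*(q - 3)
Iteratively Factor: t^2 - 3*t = (t - 3)*(t)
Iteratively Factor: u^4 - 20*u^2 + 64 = (u + 2)*(u^3 - 2*u^2 - 16*u + 32) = (u - 4)*(u + 2)*(u^2 + 2*u - 8) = (u - 4)*(u - 2)*(u + 2)*(u + 4)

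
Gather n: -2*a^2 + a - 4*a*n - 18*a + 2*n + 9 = -2*a^2 - 17*a + n*(2 - 4*a) + 9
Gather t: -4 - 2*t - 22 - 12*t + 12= -14*t - 14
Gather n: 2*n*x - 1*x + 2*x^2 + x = 2*n*x + 2*x^2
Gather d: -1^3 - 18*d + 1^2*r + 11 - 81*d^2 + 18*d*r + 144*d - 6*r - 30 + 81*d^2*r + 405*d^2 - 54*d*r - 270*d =d^2*(81*r + 324) + d*(-36*r - 144) - 5*r - 20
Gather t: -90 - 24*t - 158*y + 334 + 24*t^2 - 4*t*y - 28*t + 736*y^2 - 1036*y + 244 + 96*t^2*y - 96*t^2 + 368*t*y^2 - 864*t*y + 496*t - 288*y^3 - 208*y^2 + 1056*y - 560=t^2*(96*y - 72) + t*(368*y^2 - 868*y + 444) - 288*y^3 + 528*y^2 - 138*y - 72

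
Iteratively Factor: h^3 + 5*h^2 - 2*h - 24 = (h + 4)*(h^2 + h - 6) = (h + 3)*(h + 4)*(h - 2)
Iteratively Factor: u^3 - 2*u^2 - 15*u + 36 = (u - 3)*(u^2 + u - 12) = (u - 3)^2*(u + 4)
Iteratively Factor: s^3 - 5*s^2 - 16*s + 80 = (s - 5)*(s^2 - 16) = (s - 5)*(s - 4)*(s + 4)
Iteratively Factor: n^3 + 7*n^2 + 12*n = (n)*(n^2 + 7*n + 12) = n*(n + 4)*(n + 3)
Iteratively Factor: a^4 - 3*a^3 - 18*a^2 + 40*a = (a - 2)*(a^3 - a^2 - 20*a) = (a - 2)*(a + 4)*(a^2 - 5*a) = a*(a - 2)*(a + 4)*(a - 5)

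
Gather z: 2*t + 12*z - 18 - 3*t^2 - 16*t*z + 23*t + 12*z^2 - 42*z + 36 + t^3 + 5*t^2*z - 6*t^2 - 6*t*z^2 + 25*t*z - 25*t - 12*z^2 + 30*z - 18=t^3 - 9*t^2 - 6*t*z^2 + z*(5*t^2 + 9*t)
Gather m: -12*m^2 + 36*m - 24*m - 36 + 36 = -12*m^2 + 12*m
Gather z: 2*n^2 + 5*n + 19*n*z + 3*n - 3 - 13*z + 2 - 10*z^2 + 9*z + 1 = 2*n^2 + 8*n - 10*z^2 + z*(19*n - 4)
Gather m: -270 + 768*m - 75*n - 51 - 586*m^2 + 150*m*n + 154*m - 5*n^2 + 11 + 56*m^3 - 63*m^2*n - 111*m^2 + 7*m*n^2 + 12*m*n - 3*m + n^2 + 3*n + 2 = 56*m^3 + m^2*(-63*n - 697) + m*(7*n^2 + 162*n + 919) - 4*n^2 - 72*n - 308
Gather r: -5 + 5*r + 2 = 5*r - 3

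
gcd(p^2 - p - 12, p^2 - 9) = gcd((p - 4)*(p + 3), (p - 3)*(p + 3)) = p + 3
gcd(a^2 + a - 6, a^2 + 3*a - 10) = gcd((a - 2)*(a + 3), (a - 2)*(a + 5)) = a - 2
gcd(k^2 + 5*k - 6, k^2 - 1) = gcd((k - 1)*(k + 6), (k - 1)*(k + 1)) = k - 1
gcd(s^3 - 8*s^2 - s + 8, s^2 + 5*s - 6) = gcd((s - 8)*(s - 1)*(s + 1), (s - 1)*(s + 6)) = s - 1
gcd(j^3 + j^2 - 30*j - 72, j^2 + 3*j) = j + 3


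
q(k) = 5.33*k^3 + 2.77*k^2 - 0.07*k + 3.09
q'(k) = 15.99*k^2 + 5.54*k - 0.07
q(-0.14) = 3.14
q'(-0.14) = -0.53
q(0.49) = 4.35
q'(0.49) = 6.48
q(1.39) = 22.66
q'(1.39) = 38.52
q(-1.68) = -14.25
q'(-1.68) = 35.75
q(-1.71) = -15.34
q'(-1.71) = 37.21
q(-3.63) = -215.10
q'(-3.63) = 190.52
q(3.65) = 298.92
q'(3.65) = 233.18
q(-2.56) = -68.00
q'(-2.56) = 90.54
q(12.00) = 9611.37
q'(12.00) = 2368.97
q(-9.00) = -3657.48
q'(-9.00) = 1245.26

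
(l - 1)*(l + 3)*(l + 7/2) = l^3 + 11*l^2/2 + 4*l - 21/2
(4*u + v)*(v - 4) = 4*u*v - 16*u + v^2 - 4*v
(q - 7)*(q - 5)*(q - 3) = q^3 - 15*q^2 + 71*q - 105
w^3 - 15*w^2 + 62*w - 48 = (w - 8)*(w - 6)*(w - 1)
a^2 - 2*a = a*(a - 2)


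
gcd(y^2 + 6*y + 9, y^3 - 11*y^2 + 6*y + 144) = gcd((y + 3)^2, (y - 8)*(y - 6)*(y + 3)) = y + 3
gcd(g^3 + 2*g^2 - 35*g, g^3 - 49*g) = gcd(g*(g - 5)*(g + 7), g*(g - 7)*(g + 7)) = g^2 + 7*g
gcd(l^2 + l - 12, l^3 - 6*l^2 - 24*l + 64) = l + 4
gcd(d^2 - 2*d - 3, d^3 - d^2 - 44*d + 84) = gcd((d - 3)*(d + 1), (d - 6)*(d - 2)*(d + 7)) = 1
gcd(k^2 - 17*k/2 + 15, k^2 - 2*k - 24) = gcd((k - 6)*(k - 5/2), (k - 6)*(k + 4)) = k - 6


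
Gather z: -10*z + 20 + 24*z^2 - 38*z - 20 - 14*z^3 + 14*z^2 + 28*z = -14*z^3 + 38*z^2 - 20*z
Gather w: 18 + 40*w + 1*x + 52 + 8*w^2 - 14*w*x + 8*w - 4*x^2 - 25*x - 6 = 8*w^2 + w*(48 - 14*x) - 4*x^2 - 24*x + 64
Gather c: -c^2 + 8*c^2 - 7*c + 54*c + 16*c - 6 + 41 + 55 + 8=7*c^2 + 63*c + 98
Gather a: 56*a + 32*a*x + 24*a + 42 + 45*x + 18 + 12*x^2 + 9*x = a*(32*x + 80) + 12*x^2 + 54*x + 60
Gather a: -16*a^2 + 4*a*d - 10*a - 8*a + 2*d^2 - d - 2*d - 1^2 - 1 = -16*a^2 + a*(4*d - 18) + 2*d^2 - 3*d - 2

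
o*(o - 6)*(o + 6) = o^3 - 36*o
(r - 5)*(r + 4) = r^2 - r - 20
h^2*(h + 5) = h^3 + 5*h^2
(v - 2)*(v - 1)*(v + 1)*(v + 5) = v^4 + 3*v^3 - 11*v^2 - 3*v + 10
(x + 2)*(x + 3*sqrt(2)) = x^2 + 2*x + 3*sqrt(2)*x + 6*sqrt(2)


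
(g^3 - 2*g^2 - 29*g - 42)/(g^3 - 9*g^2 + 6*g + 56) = (g + 3)/(g - 4)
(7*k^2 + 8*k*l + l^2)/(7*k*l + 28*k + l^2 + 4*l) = (k + l)/(l + 4)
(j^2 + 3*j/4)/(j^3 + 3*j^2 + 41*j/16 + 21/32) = 8*j/(8*j^2 + 18*j + 7)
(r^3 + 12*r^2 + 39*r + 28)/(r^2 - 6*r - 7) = (r^2 + 11*r + 28)/(r - 7)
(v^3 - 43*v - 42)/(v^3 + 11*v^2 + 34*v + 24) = (v - 7)/(v + 4)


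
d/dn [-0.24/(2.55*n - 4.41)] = 0.612/(2.55*n - 4.41)^2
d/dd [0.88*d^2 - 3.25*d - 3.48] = 1.76*d - 3.25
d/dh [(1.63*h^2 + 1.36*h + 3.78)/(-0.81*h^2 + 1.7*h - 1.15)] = (3.8726*h^2 + 2.3746*h - 7.99)/(0.6561*h^4 - 2.754*h^3 + 4.753*h^2 - 3.91*h + 1.3225)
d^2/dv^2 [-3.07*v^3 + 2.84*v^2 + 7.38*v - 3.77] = 5.68 - 18.42*v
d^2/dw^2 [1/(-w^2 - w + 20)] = 2*(w^2 + w - (2*w + 1)^2 - 20)/(w^2 + w - 20)^3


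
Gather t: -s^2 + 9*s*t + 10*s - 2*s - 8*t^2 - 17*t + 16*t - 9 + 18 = -s^2 + 8*s - 8*t^2 + t*(9*s - 1) + 9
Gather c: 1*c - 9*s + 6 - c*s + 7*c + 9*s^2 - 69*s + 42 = c*(8 - s) + 9*s^2 - 78*s + 48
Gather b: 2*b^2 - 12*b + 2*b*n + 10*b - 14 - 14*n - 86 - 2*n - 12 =2*b^2 + b*(2*n - 2) - 16*n - 112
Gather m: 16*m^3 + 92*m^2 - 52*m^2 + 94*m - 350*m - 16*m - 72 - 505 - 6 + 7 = 16*m^3 + 40*m^2 - 272*m - 576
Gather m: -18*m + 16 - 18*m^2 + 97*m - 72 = -18*m^2 + 79*m - 56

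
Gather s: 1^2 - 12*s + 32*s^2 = 32*s^2 - 12*s + 1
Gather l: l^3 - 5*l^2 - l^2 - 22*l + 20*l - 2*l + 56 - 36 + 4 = l^3 - 6*l^2 - 4*l + 24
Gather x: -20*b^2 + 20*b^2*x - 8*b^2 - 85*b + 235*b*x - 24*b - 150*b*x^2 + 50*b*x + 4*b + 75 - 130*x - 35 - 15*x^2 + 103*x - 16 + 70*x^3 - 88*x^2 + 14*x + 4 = -28*b^2 - 105*b + 70*x^3 + x^2*(-150*b - 103) + x*(20*b^2 + 285*b - 13) + 28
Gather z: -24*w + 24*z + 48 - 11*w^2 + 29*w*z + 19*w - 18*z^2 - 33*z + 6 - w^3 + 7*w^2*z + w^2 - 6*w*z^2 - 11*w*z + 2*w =-w^3 - 10*w^2 - 3*w + z^2*(-6*w - 18) + z*(7*w^2 + 18*w - 9) + 54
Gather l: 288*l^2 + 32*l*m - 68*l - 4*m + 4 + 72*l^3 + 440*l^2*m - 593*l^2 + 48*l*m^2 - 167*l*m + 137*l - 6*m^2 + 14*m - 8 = 72*l^3 + l^2*(440*m - 305) + l*(48*m^2 - 135*m + 69) - 6*m^2 + 10*m - 4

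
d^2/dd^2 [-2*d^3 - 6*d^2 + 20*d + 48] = -12*d - 12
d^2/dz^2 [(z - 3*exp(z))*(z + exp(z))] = -2*z*exp(z) - 12*exp(2*z) - 4*exp(z) + 2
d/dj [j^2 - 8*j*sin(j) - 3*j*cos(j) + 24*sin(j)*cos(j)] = 3*j*sin(j) - 8*j*cos(j) + 2*j - 8*sin(j) - 3*cos(j) + 24*cos(2*j)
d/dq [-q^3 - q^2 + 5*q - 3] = -3*q^2 - 2*q + 5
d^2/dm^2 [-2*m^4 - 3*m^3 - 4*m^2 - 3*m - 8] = -24*m^2 - 18*m - 8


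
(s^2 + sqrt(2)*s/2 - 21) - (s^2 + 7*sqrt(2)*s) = -13*sqrt(2)*s/2 - 21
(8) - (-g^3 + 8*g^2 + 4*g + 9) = g^3 - 8*g^2 - 4*g - 1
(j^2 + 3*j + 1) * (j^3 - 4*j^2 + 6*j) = j^5 - j^4 - 5*j^3 + 14*j^2 + 6*j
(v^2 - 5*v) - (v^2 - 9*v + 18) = 4*v - 18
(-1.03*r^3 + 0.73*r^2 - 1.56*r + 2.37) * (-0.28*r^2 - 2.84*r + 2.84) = 0.2884*r^5 + 2.7208*r^4 - 4.5616*r^3 + 5.84*r^2 - 11.1612*r + 6.7308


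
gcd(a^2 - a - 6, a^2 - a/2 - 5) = a + 2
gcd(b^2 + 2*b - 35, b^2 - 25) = b - 5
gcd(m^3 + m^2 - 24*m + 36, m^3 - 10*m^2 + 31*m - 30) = m^2 - 5*m + 6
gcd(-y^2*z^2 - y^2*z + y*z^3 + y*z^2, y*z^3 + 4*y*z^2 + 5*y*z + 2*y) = y*z + y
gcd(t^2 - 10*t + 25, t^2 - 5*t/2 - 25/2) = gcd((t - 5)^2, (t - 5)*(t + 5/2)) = t - 5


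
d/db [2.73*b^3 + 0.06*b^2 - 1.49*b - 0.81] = 8.19*b^2 + 0.12*b - 1.49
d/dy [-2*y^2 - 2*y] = -4*y - 2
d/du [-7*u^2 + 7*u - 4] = 7 - 14*u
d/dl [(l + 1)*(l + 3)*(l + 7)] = 3*l^2 + 22*l + 31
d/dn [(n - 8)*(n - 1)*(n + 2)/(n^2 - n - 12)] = (n^4 - 2*n^3 - 19*n^2 + 136*n + 136)/(n^4 - 2*n^3 - 23*n^2 + 24*n + 144)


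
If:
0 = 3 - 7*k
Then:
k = 3/7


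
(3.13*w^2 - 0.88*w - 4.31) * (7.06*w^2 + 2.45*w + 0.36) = 22.0978*w^4 + 1.4557*w^3 - 31.4578*w^2 - 10.8763*w - 1.5516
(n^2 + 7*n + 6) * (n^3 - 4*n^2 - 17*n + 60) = n^5 + 3*n^4 - 39*n^3 - 83*n^2 + 318*n + 360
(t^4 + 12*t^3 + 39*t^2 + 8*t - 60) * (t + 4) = t^5 + 16*t^4 + 87*t^3 + 164*t^2 - 28*t - 240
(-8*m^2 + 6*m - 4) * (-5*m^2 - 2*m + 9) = 40*m^4 - 14*m^3 - 64*m^2 + 62*m - 36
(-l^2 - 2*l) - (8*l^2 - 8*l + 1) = -9*l^2 + 6*l - 1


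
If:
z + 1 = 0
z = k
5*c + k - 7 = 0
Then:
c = 8/5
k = -1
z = -1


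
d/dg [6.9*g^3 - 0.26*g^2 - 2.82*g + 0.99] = 20.7*g^2 - 0.52*g - 2.82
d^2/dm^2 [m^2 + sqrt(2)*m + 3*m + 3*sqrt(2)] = 2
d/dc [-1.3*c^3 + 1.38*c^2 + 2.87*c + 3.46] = -3.9*c^2 + 2.76*c + 2.87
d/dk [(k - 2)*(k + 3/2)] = 2*k - 1/2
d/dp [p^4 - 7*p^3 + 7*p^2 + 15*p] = 4*p^3 - 21*p^2 + 14*p + 15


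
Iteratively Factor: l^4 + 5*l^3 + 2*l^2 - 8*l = (l - 1)*(l^3 + 6*l^2 + 8*l) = l*(l - 1)*(l^2 + 6*l + 8) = l*(l - 1)*(l + 4)*(l + 2)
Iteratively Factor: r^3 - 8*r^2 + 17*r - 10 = (r - 2)*(r^2 - 6*r + 5) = (r - 2)*(r - 1)*(r - 5)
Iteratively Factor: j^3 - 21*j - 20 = (j - 5)*(j^2 + 5*j + 4) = (j - 5)*(j + 4)*(j + 1)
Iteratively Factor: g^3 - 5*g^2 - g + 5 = (g + 1)*(g^2 - 6*g + 5) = (g - 5)*(g + 1)*(g - 1)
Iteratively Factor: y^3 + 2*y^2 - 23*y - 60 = (y + 3)*(y^2 - y - 20) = (y + 3)*(y + 4)*(y - 5)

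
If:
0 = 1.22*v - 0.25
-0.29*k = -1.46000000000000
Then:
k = 5.03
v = 0.20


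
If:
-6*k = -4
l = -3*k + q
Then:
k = 2/3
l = q - 2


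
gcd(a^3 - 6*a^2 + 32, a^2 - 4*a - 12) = a + 2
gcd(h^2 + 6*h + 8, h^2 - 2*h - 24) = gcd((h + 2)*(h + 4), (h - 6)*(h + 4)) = h + 4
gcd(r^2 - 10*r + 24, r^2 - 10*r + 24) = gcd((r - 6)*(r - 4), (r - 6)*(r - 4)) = r^2 - 10*r + 24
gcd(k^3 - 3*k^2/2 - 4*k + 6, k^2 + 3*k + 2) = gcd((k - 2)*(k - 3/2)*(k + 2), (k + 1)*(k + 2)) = k + 2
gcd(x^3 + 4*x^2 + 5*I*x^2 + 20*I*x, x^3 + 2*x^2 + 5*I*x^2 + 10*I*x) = x^2 + 5*I*x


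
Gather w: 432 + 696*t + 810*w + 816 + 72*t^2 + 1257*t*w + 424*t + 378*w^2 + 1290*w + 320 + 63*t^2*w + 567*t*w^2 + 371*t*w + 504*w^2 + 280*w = 72*t^2 + 1120*t + w^2*(567*t + 882) + w*(63*t^2 + 1628*t + 2380) + 1568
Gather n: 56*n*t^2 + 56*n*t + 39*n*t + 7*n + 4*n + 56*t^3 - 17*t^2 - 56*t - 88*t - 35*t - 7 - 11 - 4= n*(56*t^2 + 95*t + 11) + 56*t^3 - 17*t^2 - 179*t - 22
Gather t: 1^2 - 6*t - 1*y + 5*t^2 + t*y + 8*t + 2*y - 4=5*t^2 + t*(y + 2) + y - 3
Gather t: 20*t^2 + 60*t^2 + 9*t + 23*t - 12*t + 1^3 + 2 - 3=80*t^2 + 20*t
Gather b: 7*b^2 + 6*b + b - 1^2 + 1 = 7*b^2 + 7*b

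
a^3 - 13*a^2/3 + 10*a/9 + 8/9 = (a - 4)*(a - 2/3)*(a + 1/3)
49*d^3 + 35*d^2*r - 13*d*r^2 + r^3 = (-7*d + r)^2*(d + r)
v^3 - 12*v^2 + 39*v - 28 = (v - 7)*(v - 4)*(v - 1)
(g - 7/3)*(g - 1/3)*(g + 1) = g^3 - 5*g^2/3 - 17*g/9 + 7/9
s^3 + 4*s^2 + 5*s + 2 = (s + 1)^2*(s + 2)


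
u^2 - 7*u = u*(u - 7)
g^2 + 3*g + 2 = (g + 1)*(g + 2)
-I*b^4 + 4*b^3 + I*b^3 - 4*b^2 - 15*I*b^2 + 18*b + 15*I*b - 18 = (b - 3*I)*(b + I)*(b + 6*I)*(-I*b + I)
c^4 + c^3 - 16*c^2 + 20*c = c*(c - 2)^2*(c + 5)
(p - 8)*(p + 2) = p^2 - 6*p - 16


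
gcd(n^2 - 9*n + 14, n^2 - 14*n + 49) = n - 7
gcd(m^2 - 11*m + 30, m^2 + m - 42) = m - 6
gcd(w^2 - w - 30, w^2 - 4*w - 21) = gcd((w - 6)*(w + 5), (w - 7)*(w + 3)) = 1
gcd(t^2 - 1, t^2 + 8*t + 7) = t + 1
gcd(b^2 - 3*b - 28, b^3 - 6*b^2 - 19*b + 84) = b^2 - 3*b - 28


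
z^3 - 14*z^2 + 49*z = z*(z - 7)^2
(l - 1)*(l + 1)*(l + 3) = l^3 + 3*l^2 - l - 3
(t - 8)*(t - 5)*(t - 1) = t^3 - 14*t^2 + 53*t - 40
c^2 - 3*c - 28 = (c - 7)*(c + 4)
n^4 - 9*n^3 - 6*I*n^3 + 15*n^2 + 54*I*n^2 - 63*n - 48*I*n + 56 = (n - 8)*(n - 7*I)*(-I*n + 1)*(I*n - I)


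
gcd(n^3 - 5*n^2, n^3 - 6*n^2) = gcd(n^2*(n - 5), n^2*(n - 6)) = n^2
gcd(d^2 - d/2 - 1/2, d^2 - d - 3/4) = d + 1/2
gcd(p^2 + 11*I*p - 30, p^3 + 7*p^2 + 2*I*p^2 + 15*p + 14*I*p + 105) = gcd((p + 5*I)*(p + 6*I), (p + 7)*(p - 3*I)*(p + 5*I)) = p + 5*I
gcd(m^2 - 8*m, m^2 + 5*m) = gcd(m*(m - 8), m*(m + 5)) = m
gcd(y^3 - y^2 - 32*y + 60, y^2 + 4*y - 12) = y^2 + 4*y - 12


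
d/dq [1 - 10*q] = -10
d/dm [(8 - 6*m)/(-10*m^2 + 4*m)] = (-15*m^2 + 40*m - 8)/(m^2*(25*m^2 - 20*m + 4))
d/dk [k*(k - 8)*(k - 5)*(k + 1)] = 4*k^3 - 36*k^2 + 54*k + 40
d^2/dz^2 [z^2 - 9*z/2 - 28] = 2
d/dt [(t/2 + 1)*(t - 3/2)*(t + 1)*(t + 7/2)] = 2*t^3 + 15*t^2/2 + 11*t/4 - 47/8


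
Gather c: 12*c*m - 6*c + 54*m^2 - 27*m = c*(12*m - 6) + 54*m^2 - 27*m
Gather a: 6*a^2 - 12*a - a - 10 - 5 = 6*a^2 - 13*a - 15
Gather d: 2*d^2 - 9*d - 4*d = 2*d^2 - 13*d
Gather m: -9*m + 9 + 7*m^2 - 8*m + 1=7*m^2 - 17*m + 10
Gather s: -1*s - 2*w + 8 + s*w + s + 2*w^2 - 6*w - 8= s*w + 2*w^2 - 8*w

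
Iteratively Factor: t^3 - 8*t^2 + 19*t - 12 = (t - 1)*(t^2 - 7*t + 12) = (t - 4)*(t - 1)*(t - 3)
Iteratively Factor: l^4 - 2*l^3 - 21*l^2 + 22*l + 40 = (l - 5)*(l^3 + 3*l^2 - 6*l - 8) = (l - 5)*(l + 1)*(l^2 + 2*l - 8) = (l - 5)*(l + 1)*(l + 4)*(l - 2)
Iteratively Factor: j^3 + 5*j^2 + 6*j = (j + 2)*(j^2 + 3*j) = j*(j + 2)*(j + 3)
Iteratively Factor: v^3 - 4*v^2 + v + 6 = (v - 2)*(v^2 - 2*v - 3) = (v - 2)*(v + 1)*(v - 3)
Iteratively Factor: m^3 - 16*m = (m + 4)*(m^2 - 4*m) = m*(m + 4)*(m - 4)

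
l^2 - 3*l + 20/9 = (l - 5/3)*(l - 4/3)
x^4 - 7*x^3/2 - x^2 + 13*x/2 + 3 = (x - 3)*(x - 2)*(x + 1/2)*(x + 1)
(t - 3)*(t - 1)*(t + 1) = t^3 - 3*t^2 - t + 3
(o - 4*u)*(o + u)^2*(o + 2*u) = o^4 - 11*o^2*u^2 - 18*o*u^3 - 8*u^4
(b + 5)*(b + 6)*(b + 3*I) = b^3 + 11*b^2 + 3*I*b^2 + 30*b + 33*I*b + 90*I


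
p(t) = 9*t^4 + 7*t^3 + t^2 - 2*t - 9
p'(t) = 36*t^3 + 21*t^2 + 2*t - 2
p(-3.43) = 972.87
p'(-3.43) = -1214.53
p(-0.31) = -8.41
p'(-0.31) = -1.67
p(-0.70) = -7.35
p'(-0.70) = -5.46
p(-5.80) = 8855.30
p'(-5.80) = -6331.19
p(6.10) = 14066.13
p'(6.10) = 8962.93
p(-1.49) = 17.40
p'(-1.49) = -77.44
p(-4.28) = 2489.13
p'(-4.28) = -2448.37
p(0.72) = -4.89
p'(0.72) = 23.76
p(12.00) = 198831.00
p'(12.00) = 65254.00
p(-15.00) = 432246.00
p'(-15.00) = -116807.00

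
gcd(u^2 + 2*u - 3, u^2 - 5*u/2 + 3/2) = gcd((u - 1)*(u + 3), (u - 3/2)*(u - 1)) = u - 1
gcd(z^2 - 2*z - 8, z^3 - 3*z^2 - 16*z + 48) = z - 4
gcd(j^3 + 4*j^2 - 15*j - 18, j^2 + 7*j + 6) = j^2 + 7*j + 6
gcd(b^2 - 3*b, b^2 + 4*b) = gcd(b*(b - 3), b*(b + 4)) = b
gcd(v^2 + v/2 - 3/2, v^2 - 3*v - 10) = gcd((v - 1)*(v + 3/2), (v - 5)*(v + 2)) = 1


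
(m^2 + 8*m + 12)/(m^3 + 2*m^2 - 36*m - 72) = 1/(m - 6)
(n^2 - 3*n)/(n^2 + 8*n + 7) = n*(n - 3)/(n^2 + 8*n + 7)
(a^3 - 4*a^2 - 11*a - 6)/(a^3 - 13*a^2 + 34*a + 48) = (a + 1)/(a - 8)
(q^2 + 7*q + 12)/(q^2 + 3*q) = (q + 4)/q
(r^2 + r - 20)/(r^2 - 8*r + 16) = (r + 5)/(r - 4)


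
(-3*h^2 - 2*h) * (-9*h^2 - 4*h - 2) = 27*h^4 + 30*h^3 + 14*h^2 + 4*h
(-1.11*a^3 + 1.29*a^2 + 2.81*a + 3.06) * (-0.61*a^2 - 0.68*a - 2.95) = 0.6771*a^5 - 0.0320999999999999*a^4 + 0.683200000000001*a^3 - 7.5829*a^2 - 10.3703*a - 9.027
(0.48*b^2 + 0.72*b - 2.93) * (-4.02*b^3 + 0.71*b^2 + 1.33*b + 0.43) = -1.9296*b^5 - 2.5536*b^4 + 12.9282*b^3 - 0.9163*b^2 - 3.5873*b - 1.2599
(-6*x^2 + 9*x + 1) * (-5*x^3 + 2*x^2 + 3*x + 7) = 30*x^5 - 57*x^4 - 5*x^3 - 13*x^2 + 66*x + 7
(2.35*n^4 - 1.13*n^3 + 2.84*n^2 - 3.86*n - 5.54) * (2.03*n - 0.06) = 4.7705*n^5 - 2.4349*n^4 + 5.833*n^3 - 8.0062*n^2 - 11.0146*n + 0.3324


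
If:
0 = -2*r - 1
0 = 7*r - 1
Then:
No Solution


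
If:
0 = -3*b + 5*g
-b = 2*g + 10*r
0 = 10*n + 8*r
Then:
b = -50*r/11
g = -30*r/11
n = -4*r/5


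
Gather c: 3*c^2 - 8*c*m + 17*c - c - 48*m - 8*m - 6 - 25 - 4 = 3*c^2 + c*(16 - 8*m) - 56*m - 35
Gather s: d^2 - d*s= d^2 - d*s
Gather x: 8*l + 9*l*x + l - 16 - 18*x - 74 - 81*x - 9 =9*l + x*(9*l - 99) - 99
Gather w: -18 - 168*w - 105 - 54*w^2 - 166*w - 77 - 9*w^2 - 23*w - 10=-63*w^2 - 357*w - 210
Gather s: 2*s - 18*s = -16*s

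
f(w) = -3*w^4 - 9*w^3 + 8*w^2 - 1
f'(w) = -12*w^3 - 27*w^2 + 16*w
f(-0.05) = -0.98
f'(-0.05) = -0.87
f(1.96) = -82.31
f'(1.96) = -162.72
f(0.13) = -0.89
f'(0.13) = 1.60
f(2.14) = -115.48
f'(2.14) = -207.01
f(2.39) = -176.05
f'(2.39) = -279.81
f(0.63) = -0.55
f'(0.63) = -3.64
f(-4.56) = -278.40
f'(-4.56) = 503.44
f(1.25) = -13.40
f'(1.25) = -45.62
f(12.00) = -76609.00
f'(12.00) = -24432.00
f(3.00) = -415.00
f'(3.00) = -519.00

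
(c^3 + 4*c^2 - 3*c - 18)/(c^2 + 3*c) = c + 1 - 6/c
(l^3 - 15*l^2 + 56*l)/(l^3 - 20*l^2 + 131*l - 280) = l/(l - 5)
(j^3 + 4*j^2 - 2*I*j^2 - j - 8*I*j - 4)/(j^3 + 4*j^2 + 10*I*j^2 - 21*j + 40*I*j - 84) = (j^2 - 2*I*j - 1)/(j^2 + 10*I*j - 21)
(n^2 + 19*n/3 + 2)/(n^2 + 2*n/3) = (3*n^2 + 19*n + 6)/(n*(3*n + 2))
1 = 1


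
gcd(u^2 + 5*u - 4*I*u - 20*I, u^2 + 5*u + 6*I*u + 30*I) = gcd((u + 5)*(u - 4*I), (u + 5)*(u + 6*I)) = u + 5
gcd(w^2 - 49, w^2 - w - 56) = w + 7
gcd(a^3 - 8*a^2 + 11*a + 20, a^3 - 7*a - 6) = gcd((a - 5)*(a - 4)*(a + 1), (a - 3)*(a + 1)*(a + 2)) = a + 1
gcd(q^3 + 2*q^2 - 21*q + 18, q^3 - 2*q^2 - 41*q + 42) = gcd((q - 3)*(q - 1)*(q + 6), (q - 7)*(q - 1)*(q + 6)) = q^2 + 5*q - 6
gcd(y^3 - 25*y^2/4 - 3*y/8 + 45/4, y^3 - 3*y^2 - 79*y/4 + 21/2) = y - 6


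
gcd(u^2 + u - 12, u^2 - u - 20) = u + 4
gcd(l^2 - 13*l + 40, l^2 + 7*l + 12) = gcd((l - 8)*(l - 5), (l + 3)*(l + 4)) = 1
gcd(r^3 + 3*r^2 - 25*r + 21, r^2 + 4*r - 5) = r - 1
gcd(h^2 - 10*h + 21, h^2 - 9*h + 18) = h - 3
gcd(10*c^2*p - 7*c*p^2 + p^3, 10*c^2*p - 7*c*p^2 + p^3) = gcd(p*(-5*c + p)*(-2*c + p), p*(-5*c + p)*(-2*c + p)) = 10*c^2*p - 7*c*p^2 + p^3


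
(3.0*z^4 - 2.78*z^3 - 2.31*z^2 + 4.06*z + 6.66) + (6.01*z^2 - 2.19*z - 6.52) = 3.0*z^4 - 2.78*z^3 + 3.7*z^2 + 1.87*z + 0.140000000000001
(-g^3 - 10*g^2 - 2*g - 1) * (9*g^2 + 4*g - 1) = -9*g^5 - 94*g^4 - 57*g^3 - 7*g^2 - 2*g + 1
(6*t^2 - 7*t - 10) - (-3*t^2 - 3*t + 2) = 9*t^2 - 4*t - 12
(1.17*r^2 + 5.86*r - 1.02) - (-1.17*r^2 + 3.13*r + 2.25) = 2.34*r^2 + 2.73*r - 3.27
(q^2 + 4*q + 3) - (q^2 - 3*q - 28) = 7*q + 31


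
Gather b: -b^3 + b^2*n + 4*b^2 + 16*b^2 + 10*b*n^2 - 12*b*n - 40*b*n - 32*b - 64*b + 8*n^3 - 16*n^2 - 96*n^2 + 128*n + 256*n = -b^3 + b^2*(n + 20) + b*(10*n^2 - 52*n - 96) + 8*n^3 - 112*n^2 + 384*n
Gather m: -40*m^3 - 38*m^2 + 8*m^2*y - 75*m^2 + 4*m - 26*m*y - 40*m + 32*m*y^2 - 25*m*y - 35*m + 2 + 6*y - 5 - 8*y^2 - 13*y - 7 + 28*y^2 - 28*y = -40*m^3 + m^2*(8*y - 113) + m*(32*y^2 - 51*y - 71) + 20*y^2 - 35*y - 10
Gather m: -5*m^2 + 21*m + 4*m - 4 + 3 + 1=-5*m^2 + 25*m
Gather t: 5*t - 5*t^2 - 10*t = -5*t^2 - 5*t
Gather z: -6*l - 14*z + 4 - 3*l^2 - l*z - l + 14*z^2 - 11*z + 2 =-3*l^2 - 7*l + 14*z^2 + z*(-l - 25) + 6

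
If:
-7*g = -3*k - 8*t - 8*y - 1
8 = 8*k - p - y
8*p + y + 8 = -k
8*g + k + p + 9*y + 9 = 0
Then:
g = -583*y/520 - 569/520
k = 7*y/65 + 56/65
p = -9*y/65 - 72/65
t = -8409*y/4160 - 5847/4160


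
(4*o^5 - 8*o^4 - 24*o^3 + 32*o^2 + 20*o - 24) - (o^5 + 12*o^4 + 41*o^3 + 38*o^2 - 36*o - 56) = 3*o^5 - 20*o^4 - 65*o^3 - 6*o^2 + 56*o + 32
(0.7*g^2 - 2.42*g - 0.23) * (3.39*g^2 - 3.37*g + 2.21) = 2.373*g^4 - 10.5628*g^3 + 8.9227*g^2 - 4.5731*g - 0.5083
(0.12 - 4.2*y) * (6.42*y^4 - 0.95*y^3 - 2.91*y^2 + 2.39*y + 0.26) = -26.964*y^5 + 4.7604*y^4 + 12.108*y^3 - 10.3872*y^2 - 0.8052*y + 0.0312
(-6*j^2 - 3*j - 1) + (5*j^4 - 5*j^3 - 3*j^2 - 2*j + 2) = 5*j^4 - 5*j^3 - 9*j^2 - 5*j + 1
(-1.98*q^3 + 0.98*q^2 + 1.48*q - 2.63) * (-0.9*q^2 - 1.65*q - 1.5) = 1.782*q^5 + 2.385*q^4 + 0.0209999999999997*q^3 - 1.545*q^2 + 2.1195*q + 3.945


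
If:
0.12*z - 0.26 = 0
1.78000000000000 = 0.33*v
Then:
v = 5.39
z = 2.17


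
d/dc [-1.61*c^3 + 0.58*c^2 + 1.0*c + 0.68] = -4.83*c^2 + 1.16*c + 1.0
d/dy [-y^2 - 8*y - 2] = -2*y - 8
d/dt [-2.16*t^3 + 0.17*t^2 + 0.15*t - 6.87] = -6.48*t^2 + 0.34*t + 0.15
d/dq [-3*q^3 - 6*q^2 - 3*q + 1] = -9*q^2 - 12*q - 3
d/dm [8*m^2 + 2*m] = 16*m + 2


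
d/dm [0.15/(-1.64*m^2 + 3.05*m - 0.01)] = (0.492*m - 0.4575)/(1.64*m^2 - 3.05*m + 0.01)^2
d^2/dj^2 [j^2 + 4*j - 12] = 2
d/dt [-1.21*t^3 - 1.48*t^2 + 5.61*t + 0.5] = -3.63*t^2 - 2.96*t + 5.61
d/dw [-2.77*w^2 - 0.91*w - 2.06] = -5.54*w - 0.91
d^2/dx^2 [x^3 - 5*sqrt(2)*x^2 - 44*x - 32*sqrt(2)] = 6*x - 10*sqrt(2)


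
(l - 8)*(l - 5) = l^2 - 13*l + 40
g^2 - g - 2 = (g - 2)*(g + 1)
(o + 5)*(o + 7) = o^2 + 12*o + 35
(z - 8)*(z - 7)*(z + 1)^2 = z^4 - 13*z^3 + 27*z^2 + 97*z + 56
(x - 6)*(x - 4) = x^2 - 10*x + 24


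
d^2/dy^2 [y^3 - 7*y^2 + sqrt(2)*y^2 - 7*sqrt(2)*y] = 6*y - 14 + 2*sqrt(2)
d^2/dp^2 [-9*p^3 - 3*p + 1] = -54*p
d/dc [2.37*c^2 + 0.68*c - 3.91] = 4.74*c + 0.68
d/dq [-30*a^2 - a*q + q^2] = -a + 2*q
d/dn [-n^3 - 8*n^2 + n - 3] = -3*n^2 - 16*n + 1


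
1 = 1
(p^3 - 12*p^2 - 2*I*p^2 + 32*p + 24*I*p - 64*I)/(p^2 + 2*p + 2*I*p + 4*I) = (p^3 + p^2*(-12 - 2*I) + p*(32 + 24*I) - 64*I)/(p^2 + p*(2 + 2*I) + 4*I)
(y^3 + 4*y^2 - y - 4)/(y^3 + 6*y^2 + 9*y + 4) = (y - 1)/(y + 1)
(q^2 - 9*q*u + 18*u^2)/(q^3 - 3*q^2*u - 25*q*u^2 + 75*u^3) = (q - 6*u)/(q^2 - 25*u^2)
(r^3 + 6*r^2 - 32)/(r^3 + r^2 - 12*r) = (r^2 + 2*r - 8)/(r*(r - 3))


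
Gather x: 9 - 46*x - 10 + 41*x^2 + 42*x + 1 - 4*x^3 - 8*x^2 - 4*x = -4*x^3 + 33*x^2 - 8*x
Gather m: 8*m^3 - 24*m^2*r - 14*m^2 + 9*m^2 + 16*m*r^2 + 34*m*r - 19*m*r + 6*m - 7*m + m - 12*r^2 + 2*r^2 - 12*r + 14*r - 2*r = 8*m^3 + m^2*(-24*r - 5) + m*(16*r^2 + 15*r) - 10*r^2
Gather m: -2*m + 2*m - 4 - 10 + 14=0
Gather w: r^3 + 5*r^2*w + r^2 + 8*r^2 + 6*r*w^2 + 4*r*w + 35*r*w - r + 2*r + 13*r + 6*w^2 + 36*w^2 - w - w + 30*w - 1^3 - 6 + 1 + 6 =r^3 + 9*r^2 + 14*r + w^2*(6*r + 42) + w*(5*r^2 + 39*r + 28)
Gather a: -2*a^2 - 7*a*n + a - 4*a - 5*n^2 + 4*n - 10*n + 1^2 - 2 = -2*a^2 + a*(-7*n - 3) - 5*n^2 - 6*n - 1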